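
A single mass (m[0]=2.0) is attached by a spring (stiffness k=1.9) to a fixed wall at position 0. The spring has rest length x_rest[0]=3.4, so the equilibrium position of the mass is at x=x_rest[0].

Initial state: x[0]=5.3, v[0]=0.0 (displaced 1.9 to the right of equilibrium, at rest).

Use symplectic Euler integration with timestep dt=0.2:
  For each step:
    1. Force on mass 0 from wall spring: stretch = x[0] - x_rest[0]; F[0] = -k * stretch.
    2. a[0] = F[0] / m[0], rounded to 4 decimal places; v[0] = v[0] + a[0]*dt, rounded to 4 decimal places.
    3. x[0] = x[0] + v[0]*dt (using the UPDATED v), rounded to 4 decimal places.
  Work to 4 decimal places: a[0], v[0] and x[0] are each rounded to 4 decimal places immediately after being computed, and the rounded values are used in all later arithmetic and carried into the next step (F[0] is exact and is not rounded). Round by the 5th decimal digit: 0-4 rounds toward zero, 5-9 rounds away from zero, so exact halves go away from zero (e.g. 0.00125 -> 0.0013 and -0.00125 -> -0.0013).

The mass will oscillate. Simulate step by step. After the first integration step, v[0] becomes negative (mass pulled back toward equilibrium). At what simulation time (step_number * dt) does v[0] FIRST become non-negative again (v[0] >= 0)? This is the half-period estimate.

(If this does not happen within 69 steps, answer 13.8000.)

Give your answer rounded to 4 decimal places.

Step 0: x=[5.3000] v=[0.0000]
Step 1: x=[5.2278] v=[-0.3610]
Step 2: x=[5.0861] v=[-0.7083]
Step 3: x=[4.8804] v=[-1.0287]
Step 4: x=[4.6184] v=[-1.3100]
Step 5: x=[4.3101] v=[-1.5415]
Step 6: x=[3.9672] v=[-1.7144]
Step 7: x=[3.6028] v=[-1.8222]
Step 8: x=[3.2307] v=[-1.8607]
Step 9: x=[2.8650] v=[-1.8285]
Step 10: x=[2.5196] v=[-1.7268]
Step 11: x=[2.2077] v=[-1.5595]
Step 12: x=[1.9411] v=[-1.3330]
Step 13: x=[1.7299] v=[-1.0558]
Step 14: x=[1.5822] v=[-0.7385]
Step 15: x=[1.5036] v=[-0.3931]
Step 16: x=[1.4970] v=[-0.0328]
Step 17: x=[1.5628] v=[0.3288]
First v>=0 after going negative at step 17, time=3.4000

Answer: 3.4000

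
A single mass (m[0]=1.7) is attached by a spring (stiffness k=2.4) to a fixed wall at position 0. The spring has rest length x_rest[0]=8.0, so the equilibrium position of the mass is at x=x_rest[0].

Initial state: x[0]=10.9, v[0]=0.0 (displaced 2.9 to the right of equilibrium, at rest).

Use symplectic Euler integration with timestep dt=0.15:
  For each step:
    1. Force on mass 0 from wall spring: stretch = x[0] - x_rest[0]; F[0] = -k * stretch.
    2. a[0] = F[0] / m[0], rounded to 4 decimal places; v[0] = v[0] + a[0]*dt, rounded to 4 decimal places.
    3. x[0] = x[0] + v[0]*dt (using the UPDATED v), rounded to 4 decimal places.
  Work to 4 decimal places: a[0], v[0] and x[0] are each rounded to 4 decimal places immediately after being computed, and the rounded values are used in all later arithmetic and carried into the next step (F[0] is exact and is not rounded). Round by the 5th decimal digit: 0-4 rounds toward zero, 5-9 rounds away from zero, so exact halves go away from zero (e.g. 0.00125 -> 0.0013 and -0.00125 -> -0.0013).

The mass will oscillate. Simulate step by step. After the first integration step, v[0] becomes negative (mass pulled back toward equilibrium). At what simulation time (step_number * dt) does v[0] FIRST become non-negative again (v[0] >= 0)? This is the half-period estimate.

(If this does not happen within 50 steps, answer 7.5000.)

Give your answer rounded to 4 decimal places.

Answer: 2.7000

Derivation:
Step 0: x=[10.9000] v=[0.0000]
Step 1: x=[10.8079] v=[-0.6141]
Step 2: x=[10.6266] v=[-1.2087]
Step 3: x=[10.3619] v=[-1.7649]
Step 4: x=[10.0221] v=[-2.2651]
Step 5: x=[9.6181] v=[-2.6933]
Step 6: x=[9.1627] v=[-3.0360]
Step 7: x=[8.6704] v=[-3.2822]
Step 8: x=[8.1568] v=[-3.4242]
Step 9: x=[7.6382] v=[-3.4574]
Step 10: x=[7.1311] v=[-3.3808]
Step 11: x=[6.6516] v=[-3.1968]
Step 12: x=[6.2149] v=[-2.9113]
Step 13: x=[5.8349] v=[-2.5333]
Step 14: x=[5.5237] v=[-2.0748]
Step 15: x=[5.2911] v=[-1.5504]
Step 16: x=[5.1446] v=[-0.9768]
Step 17: x=[5.0888] v=[-0.3721]
Step 18: x=[5.1255] v=[0.2444]
First v>=0 after going negative at step 18, time=2.7000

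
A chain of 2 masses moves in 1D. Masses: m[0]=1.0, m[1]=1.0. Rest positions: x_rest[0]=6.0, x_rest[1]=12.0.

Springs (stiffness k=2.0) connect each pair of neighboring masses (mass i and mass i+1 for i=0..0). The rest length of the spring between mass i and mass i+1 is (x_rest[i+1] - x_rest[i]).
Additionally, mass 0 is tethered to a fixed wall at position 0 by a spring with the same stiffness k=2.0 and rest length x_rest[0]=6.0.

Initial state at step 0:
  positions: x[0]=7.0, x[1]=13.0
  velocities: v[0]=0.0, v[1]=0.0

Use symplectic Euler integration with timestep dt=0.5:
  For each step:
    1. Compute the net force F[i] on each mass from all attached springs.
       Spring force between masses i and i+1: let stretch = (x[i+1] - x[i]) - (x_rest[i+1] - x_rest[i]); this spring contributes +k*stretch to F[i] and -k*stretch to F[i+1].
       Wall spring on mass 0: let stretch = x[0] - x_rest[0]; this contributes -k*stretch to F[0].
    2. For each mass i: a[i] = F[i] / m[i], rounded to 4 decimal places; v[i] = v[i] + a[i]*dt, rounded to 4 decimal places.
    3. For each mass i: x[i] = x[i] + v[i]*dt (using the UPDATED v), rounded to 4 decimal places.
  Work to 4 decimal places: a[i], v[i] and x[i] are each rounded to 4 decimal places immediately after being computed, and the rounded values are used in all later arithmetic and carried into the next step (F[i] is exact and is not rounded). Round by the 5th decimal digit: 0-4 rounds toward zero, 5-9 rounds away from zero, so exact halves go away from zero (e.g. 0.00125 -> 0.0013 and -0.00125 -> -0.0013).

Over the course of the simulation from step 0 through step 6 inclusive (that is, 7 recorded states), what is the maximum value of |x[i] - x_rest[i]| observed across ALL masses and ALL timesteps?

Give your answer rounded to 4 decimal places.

Step 0: x=[7.0000 13.0000] v=[0.0000 0.0000]
Step 1: x=[6.5000 13.0000] v=[-1.0000 0.0000]
Step 2: x=[6.0000 12.7500] v=[-1.0000 -0.5000]
Step 3: x=[5.8750 12.1250] v=[-0.2500 -1.2500]
Step 4: x=[5.9375 11.3750] v=[0.1250 -1.5000]
Step 5: x=[5.7500 10.9063] v=[-0.3750 -0.9375]
Step 6: x=[5.2657 10.8594] v=[-0.9687 -0.0938]
Max displacement = 1.1406

Answer: 1.1406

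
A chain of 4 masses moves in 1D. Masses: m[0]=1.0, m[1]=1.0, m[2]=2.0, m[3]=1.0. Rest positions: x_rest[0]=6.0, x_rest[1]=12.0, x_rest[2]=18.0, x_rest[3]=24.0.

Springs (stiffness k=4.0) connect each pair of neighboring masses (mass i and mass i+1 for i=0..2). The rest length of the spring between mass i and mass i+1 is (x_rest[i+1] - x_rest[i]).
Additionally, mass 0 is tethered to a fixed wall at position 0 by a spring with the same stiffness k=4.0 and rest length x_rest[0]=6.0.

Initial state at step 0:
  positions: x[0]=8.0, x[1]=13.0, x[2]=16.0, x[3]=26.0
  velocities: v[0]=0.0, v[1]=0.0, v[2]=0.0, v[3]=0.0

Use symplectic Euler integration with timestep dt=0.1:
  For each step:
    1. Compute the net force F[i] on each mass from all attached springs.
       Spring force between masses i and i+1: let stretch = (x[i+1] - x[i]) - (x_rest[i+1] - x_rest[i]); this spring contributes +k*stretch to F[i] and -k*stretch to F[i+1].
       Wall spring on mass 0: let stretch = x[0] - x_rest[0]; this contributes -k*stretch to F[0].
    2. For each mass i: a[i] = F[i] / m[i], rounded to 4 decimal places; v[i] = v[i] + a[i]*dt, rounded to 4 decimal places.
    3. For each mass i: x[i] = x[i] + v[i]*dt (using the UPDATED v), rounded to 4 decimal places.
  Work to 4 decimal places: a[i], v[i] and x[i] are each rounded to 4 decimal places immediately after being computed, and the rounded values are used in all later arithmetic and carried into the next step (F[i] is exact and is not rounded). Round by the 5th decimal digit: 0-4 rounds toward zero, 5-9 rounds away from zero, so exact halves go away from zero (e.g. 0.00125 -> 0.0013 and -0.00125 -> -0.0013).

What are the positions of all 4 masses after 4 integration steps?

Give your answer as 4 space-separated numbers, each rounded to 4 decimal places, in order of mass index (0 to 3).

Answer: 6.8945 12.3030 17.2495 24.5738

Derivation:
Step 0: x=[8.0000 13.0000 16.0000 26.0000] v=[0.0000 0.0000 0.0000 0.0000]
Step 1: x=[7.8800 12.9200 16.1400 25.8400] v=[-1.2000 -0.8000 1.4000 -1.6000]
Step 2: x=[7.6464 12.7672 16.4096 25.5320] v=[-2.3360 -1.5280 2.6960 -3.0800]
Step 3: x=[7.3118 12.5553 16.7888 25.0991] v=[-3.3462 -2.1194 3.7920 -4.3290]
Step 4: x=[6.8945 12.3030 17.2495 24.5738] v=[-4.1735 -2.5234 4.6074 -5.2531]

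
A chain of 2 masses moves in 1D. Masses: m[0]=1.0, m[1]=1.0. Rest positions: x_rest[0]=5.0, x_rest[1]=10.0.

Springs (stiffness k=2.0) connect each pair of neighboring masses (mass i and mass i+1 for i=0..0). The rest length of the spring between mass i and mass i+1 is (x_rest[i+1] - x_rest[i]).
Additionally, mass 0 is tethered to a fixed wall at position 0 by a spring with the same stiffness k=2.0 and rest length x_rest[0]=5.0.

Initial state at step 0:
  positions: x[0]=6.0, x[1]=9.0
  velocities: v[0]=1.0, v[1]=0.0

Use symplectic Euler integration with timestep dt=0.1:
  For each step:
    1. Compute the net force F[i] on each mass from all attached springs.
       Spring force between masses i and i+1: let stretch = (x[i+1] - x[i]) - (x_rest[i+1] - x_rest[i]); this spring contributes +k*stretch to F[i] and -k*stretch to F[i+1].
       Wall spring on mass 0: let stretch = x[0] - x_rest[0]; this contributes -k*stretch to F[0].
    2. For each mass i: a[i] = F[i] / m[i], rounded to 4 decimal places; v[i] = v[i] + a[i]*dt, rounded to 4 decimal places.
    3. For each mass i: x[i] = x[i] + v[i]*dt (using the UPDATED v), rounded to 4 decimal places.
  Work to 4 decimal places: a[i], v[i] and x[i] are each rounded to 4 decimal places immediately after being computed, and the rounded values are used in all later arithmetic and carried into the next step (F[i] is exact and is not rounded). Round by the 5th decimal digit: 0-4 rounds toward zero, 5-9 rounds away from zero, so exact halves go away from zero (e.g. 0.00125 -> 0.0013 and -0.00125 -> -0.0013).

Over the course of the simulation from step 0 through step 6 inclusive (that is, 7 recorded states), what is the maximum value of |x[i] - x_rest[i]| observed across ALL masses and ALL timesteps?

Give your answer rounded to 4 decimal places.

Answer: 1.0400

Derivation:
Step 0: x=[6.0000 9.0000] v=[1.0000 0.0000]
Step 1: x=[6.0400 9.0400] v=[0.4000 0.4000]
Step 2: x=[6.0192 9.1200] v=[-0.2080 0.8000]
Step 3: x=[5.9400 9.2380] v=[-0.7917 1.1798]
Step 4: x=[5.8080 9.3900] v=[-1.3201 1.5202]
Step 5: x=[5.6315 9.5704] v=[-1.7653 1.8038]
Step 6: x=[5.4211 9.7720] v=[-2.1038 2.0160]
Max displacement = 1.0400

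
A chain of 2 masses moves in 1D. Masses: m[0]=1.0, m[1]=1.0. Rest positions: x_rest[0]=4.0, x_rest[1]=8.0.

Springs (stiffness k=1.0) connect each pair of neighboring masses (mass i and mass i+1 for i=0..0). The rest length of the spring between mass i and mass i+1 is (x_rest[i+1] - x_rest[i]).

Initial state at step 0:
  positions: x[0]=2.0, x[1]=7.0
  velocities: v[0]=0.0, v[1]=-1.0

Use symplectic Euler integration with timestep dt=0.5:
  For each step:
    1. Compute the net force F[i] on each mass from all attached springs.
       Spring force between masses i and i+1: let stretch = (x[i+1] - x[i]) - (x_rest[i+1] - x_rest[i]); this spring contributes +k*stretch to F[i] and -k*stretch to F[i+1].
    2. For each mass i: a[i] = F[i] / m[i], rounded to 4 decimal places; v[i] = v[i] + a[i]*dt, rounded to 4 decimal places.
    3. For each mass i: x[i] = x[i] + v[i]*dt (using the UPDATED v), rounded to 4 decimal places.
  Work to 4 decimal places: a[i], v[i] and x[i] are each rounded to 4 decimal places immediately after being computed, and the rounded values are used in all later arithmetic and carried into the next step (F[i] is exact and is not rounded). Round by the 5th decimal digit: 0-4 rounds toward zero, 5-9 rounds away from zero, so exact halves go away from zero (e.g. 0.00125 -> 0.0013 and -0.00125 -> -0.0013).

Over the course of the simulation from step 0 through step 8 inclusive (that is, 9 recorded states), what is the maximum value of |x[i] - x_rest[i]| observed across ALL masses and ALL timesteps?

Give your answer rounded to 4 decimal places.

Answer: 4.2110

Derivation:
Step 0: x=[2.0000 7.0000] v=[0.0000 -1.0000]
Step 1: x=[2.2500 6.2500] v=[0.5000 -1.5000]
Step 2: x=[2.5000 5.5000] v=[0.5000 -1.5000]
Step 3: x=[2.5000 5.0000] v=[0.0000 -1.0000]
Step 4: x=[2.1250 4.8750] v=[-0.7500 -0.2500]
Step 5: x=[1.4375 5.0625] v=[-1.3750 0.3750]
Step 6: x=[0.6563 5.3438] v=[-1.5625 0.5625]
Step 7: x=[0.0469 5.4532] v=[-1.2188 0.2188]
Step 8: x=[-0.2110 5.2110] v=[-0.5157 -0.4844]
Max displacement = 4.2110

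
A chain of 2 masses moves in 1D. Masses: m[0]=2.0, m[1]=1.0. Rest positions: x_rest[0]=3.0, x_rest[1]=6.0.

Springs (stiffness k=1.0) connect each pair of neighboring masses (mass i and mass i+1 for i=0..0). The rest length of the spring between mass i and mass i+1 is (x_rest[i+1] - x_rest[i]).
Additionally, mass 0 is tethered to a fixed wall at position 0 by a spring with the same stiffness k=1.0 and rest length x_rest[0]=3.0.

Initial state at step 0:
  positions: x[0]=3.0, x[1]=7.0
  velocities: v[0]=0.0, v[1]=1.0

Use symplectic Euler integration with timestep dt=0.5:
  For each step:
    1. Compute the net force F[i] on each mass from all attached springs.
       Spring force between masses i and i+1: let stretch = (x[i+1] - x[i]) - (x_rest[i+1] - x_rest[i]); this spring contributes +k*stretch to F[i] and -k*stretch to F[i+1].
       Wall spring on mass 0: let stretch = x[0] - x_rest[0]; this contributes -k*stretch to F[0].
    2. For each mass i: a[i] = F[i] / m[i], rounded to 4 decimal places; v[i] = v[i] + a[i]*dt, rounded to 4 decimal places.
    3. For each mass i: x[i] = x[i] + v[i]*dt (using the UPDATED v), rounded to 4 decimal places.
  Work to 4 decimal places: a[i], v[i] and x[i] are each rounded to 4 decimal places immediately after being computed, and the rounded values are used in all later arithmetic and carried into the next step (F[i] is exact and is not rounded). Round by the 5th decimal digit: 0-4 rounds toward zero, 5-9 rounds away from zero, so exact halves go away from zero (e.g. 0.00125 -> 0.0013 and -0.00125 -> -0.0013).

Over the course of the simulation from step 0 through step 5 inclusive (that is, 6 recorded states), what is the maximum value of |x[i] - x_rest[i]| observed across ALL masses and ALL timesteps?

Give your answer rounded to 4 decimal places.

Step 0: x=[3.0000 7.0000] v=[0.0000 1.0000]
Step 1: x=[3.1250 7.2500] v=[0.2500 0.5000]
Step 2: x=[3.3750 7.2188] v=[0.5000 -0.0625]
Step 3: x=[3.6836 6.9766] v=[0.6172 -0.4844]
Step 4: x=[3.9434 6.6612] v=[0.5196 -0.6309]
Step 5: x=[4.0500 6.4163] v=[0.2132 -0.4898]
Max displacement = 1.2500

Answer: 1.2500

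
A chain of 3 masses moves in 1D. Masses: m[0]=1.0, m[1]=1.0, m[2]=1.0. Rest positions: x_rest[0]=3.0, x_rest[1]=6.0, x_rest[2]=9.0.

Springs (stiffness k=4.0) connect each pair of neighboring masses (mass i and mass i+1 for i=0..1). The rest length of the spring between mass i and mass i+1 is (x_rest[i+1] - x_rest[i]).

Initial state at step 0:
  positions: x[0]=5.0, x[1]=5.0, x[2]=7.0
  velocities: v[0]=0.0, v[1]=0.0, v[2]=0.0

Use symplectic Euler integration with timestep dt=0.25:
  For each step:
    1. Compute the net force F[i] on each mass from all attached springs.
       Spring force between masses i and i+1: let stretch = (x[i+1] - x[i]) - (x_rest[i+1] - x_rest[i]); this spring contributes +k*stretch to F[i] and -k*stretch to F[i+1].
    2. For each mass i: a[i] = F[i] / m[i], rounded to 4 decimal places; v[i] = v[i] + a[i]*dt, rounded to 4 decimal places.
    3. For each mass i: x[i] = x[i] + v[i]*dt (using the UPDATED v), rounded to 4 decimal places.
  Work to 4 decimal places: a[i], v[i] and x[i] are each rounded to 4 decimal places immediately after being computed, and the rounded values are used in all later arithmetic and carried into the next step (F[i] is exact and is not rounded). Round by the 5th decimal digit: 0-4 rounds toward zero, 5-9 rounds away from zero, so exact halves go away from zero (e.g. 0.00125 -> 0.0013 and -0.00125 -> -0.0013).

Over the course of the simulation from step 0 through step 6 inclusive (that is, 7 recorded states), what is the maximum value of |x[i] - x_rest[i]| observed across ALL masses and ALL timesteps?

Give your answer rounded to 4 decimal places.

Step 0: x=[5.0000 5.0000 7.0000] v=[0.0000 0.0000 0.0000]
Step 1: x=[4.2500 5.5000 7.2500] v=[-3.0000 2.0000 1.0000]
Step 2: x=[3.0625 6.1250 7.8125] v=[-4.7500 2.5000 2.2500]
Step 3: x=[1.8906 6.4063 8.7031] v=[-4.6875 1.1250 3.5625]
Step 4: x=[1.0977 6.1328 9.7695] v=[-3.1718 -1.0939 4.2657]
Step 5: x=[0.8135 5.5097 10.6768] v=[-1.1367 -2.4923 3.6290]
Step 6: x=[0.9534 5.0044 11.0423] v=[0.5595 -2.0214 1.4619]
Max displacement = 2.1865

Answer: 2.1865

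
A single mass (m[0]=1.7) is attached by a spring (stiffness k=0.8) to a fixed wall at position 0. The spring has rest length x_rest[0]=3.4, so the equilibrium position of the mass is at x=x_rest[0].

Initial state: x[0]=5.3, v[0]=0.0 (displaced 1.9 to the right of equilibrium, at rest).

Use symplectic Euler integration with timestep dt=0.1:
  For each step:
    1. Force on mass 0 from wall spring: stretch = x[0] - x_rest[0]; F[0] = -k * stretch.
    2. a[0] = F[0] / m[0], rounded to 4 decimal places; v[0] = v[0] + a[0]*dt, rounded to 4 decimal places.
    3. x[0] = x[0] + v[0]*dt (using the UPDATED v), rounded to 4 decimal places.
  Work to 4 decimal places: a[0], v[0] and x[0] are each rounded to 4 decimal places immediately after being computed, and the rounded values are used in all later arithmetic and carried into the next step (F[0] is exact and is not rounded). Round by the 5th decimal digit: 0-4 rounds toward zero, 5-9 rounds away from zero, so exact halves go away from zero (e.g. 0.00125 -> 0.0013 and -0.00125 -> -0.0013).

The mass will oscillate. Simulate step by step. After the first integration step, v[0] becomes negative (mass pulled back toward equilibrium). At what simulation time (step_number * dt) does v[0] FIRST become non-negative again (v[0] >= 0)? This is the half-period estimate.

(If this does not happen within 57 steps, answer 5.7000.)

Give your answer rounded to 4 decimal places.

Answer: 4.6000

Derivation:
Step 0: x=[5.3000] v=[0.0000]
Step 1: x=[5.2911] v=[-0.0894]
Step 2: x=[5.2733] v=[-0.1784]
Step 3: x=[5.2466] v=[-0.2666]
Step 4: x=[5.2113] v=[-0.3535]
Step 5: x=[5.1674] v=[-0.4387]
Step 6: x=[5.1152] v=[-0.5219]
Step 7: x=[5.0549] v=[-0.6026]
Step 8: x=[4.9869] v=[-0.6805]
Step 9: x=[4.9114] v=[-0.7552]
Step 10: x=[4.8288] v=[-0.8263]
Step 11: x=[4.7395] v=[-0.8935]
Step 12: x=[4.6439] v=[-0.9565]
Step 13: x=[4.5424] v=[-1.0150]
Step 14: x=[4.4355] v=[-1.0688]
Step 15: x=[4.3238] v=[-1.1175]
Step 16: x=[4.2077] v=[-1.1610]
Step 17: x=[4.0878] v=[-1.1990]
Step 18: x=[3.9647] v=[-1.2314]
Step 19: x=[3.8389] v=[-1.2580]
Step 20: x=[3.7110] v=[-1.2787]
Step 21: x=[3.5817] v=[-1.2933]
Step 22: x=[3.4515] v=[-1.3019]
Step 23: x=[3.3211] v=[-1.3043]
Step 24: x=[3.1910] v=[-1.3006]
Step 25: x=[3.0619] v=[-1.2908]
Step 26: x=[2.9344] v=[-1.2749]
Step 27: x=[2.8091] v=[-1.2530]
Step 28: x=[2.6866] v=[-1.2252]
Step 29: x=[2.5674] v=[-1.1916]
Step 30: x=[2.4522] v=[-1.1524]
Step 31: x=[2.3414] v=[-1.1078]
Step 32: x=[2.2356] v=[-1.0580]
Step 33: x=[2.1353] v=[-1.0032]
Step 34: x=[2.0409] v=[-0.9437]
Step 35: x=[1.9529] v=[-0.8797]
Step 36: x=[1.8717] v=[-0.8116]
Step 37: x=[1.7977] v=[-0.7397]
Step 38: x=[1.7313] v=[-0.6643]
Step 39: x=[1.6727] v=[-0.5858]
Step 40: x=[1.6223] v=[-0.5045]
Step 41: x=[1.5802] v=[-0.4208]
Step 42: x=[1.5467] v=[-0.3352]
Step 43: x=[1.5219] v=[-0.2480]
Step 44: x=[1.5059] v=[-0.1596]
Step 45: x=[1.4989] v=[-0.0705]
Step 46: x=[1.5008] v=[0.0190]
First v>=0 after going negative at step 46, time=4.6000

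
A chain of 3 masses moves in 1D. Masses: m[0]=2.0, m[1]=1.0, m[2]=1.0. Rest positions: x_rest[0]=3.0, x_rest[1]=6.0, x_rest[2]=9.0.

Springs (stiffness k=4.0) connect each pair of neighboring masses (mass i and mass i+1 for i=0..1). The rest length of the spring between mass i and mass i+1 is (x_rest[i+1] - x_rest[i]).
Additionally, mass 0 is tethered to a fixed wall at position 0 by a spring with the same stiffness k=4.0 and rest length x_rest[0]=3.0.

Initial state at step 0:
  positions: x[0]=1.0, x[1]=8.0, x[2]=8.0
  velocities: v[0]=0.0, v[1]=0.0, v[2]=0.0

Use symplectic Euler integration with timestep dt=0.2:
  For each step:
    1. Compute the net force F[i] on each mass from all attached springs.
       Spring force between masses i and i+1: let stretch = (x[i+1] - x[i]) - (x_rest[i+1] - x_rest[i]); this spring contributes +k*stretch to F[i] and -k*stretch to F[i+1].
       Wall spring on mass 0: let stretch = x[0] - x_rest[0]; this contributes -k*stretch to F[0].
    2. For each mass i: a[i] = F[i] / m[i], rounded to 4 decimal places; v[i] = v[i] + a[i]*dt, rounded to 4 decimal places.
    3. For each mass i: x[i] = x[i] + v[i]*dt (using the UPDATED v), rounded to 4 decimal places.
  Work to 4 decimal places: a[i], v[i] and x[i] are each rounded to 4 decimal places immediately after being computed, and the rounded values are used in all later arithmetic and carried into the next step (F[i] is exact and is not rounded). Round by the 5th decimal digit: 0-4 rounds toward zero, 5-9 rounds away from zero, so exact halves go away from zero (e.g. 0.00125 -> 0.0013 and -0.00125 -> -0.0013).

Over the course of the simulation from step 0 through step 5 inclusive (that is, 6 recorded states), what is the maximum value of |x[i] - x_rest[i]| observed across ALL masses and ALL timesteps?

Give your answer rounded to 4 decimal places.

Step 0: x=[1.0000 8.0000 8.0000] v=[0.0000 0.0000 0.0000]
Step 1: x=[1.4800 6.8800 8.4800] v=[2.4000 -5.6000 2.4000]
Step 2: x=[2.2736 5.1520 9.1840] v=[3.9680 -8.6400 3.5200]
Step 3: x=[3.1156 3.6086 9.7229] v=[4.2099 -7.7171 2.6944]
Step 4: x=[3.7478 2.9646 9.7635] v=[3.1609 -3.2201 0.2030]
Step 5: x=[4.0175 3.5337 9.1963] v=[1.3485 2.8456 -2.8361]
Max displacement = 3.0354

Answer: 3.0354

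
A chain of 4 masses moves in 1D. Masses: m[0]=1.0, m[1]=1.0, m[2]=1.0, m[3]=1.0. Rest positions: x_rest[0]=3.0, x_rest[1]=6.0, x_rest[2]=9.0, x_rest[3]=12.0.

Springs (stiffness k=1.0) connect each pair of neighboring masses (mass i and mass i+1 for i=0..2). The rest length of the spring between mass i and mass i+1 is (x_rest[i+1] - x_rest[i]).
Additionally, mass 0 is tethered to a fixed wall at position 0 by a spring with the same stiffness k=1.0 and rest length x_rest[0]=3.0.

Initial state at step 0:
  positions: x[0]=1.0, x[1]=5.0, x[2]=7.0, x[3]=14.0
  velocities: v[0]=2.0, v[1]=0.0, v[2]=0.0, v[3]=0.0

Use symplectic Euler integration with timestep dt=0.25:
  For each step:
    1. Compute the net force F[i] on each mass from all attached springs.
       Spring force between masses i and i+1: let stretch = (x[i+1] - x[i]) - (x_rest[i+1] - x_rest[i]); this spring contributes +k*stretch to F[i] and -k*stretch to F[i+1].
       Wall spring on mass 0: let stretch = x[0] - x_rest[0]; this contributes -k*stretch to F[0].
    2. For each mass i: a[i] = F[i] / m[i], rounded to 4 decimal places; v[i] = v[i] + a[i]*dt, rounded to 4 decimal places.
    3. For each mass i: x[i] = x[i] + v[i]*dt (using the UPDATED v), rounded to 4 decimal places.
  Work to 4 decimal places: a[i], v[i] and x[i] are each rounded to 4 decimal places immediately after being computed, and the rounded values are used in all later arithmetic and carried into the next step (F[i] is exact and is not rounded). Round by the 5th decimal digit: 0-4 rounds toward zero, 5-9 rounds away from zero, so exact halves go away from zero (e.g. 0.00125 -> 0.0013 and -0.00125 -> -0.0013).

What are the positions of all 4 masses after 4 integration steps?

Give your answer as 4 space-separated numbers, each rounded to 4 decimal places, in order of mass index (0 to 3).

Answer: 3.8845 4.6411 9.2864 11.9859

Derivation:
Step 0: x=[1.0000 5.0000 7.0000 14.0000] v=[2.0000 0.0000 0.0000 0.0000]
Step 1: x=[1.6875 4.8750 7.3125 13.7500] v=[2.7500 -0.5000 1.2500 -1.0000]
Step 2: x=[2.4688 4.7031 7.8750 13.2852] v=[3.1250 -0.6875 2.2500 -1.8594]
Step 3: x=[3.2354 4.5898 8.5774 12.6697] v=[3.0664 -0.4531 2.8096 -2.4620]
Step 4: x=[3.8845 4.6411 9.2864 11.9859] v=[2.5962 0.2052 2.8358 -2.7351]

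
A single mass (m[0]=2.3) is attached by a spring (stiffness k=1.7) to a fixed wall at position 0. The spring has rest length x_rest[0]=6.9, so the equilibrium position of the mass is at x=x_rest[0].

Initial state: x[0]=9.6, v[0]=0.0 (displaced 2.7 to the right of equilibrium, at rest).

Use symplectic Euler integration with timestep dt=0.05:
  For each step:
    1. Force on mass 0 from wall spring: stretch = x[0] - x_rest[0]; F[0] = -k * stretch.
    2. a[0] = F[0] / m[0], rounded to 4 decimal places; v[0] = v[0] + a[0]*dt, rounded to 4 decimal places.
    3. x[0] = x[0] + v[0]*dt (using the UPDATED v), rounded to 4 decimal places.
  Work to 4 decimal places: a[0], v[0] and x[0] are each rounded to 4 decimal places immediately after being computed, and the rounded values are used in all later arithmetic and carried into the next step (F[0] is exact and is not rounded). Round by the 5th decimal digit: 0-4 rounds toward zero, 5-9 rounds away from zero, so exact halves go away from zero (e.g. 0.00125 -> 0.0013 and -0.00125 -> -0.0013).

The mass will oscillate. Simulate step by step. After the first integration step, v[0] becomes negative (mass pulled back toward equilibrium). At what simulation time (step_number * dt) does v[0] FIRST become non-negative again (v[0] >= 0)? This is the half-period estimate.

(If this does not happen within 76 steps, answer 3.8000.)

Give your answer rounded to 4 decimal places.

Answer: 3.7000

Derivation:
Step 0: x=[9.6000] v=[0.0000]
Step 1: x=[9.5950] v=[-0.0998]
Step 2: x=[9.5850] v=[-0.1994]
Step 3: x=[9.5701] v=[-0.2986]
Step 4: x=[9.5502] v=[-0.3973]
Step 5: x=[9.5254] v=[-0.4952]
Step 6: x=[9.4958] v=[-0.5922]
Step 7: x=[9.4614] v=[-0.6881]
Step 8: x=[9.4223] v=[-0.7828]
Step 9: x=[9.3785] v=[-0.8760]
Step 10: x=[9.3301] v=[-0.9676]
Step 11: x=[9.2772] v=[-1.0574]
Step 12: x=[9.2199] v=[-1.1453]
Step 13: x=[9.1584] v=[-1.2310]
Step 14: x=[9.0927] v=[-1.3145]
Step 15: x=[9.0229] v=[-1.3955]
Step 16: x=[8.9492] v=[-1.4740]
Step 17: x=[8.8717] v=[-1.5497]
Step 18: x=[8.7906] v=[-1.6226]
Step 19: x=[8.7060] v=[-1.6925]
Step 20: x=[8.6180] v=[-1.7592]
Step 21: x=[8.5269] v=[-1.8227]
Step 22: x=[8.4328] v=[-1.8828]
Step 23: x=[8.3358] v=[-1.9394]
Step 24: x=[8.2362] v=[-1.9925]
Step 25: x=[8.1341] v=[-2.0419]
Step 26: x=[8.0297] v=[-2.0875]
Step 27: x=[7.9232] v=[-2.1293]
Step 28: x=[7.8148] v=[-2.1671]
Step 29: x=[7.7048] v=[-2.2009]
Step 30: x=[7.5933] v=[-2.2306]
Step 31: x=[7.4805] v=[-2.2562]
Step 32: x=[7.3666] v=[-2.2777]
Step 33: x=[7.2519] v=[-2.2949]
Step 34: x=[7.1365] v=[-2.3079]
Step 35: x=[7.0207] v=[-2.3166]
Step 36: x=[6.9046] v=[-2.3211]
Step 37: x=[6.7885] v=[-2.3213]
Step 38: x=[6.6726] v=[-2.3172]
Step 39: x=[6.5572] v=[-2.3088]
Step 40: x=[6.4424] v=[-2.2961]
Step 41: x=[6.3284] v=[-2.2792]
Step 42: x=[6.2155] v=[-2.2581]
Step 43: x=[6.1039] v=[-2.2328]
Step 44: x=[5.9937] v=[-2.2034]
Step 45: x=[5.8852] v=[-2.1699]
Step 46: x=[5.7786] v=[-2.1324]
Step 47: x=[5.6741] v=[-2.0910]
Step 48: x=[5.5718] v=[-2.0457]
Step 49: x=[5.4720] v=[-1.9966]
Step 50: x=[5.3748] v=[-1.9438]
Step 51: x=[5.2804] v=[-1.8874]
Step 52: x=[5.1890] v=[-1.8275]
Step 53: x=[5.1008] v=[-1.7643]
Step 54: x=[5.0159] v=[-1.6978]
Step 55: x=[4.9345] v=[-1.6282]
Step 56: x=[4.8567] v=[-1.5556]
Step 57: x=[4.7827] v=[-1.4801]
Step 58: x=[4.7126] v=[-1.4019]
Step 59: x=[4.6465] v=[-1.3211]
Step 60: x=[4.5846] v=[-1.2378]
Step 61: x=[4.5270] v=[-1.1522]
Step 62: x=[4.4738] v=[-1.0645]
Step 63: x=[4.4251] v=[-0.9748]
Step 64: x=[4.3809] v=[-0.8833]
Step 65: x=[4.3414] v=[-0.7902]
Step 66: x=[4.3066] v=[-0.6956]
Step 67: x=[4.2766] v=[-0.5998]
Step 68: x=[4.2515] v=[-0.5029]
Step 69: x=[4.2313] v=[-0.4050]
Step 70: x=[4.2160] v=[-0.3064]
Step 71: x=[4.2056] v=[-0.2072]
Step 72: x=[4.2002] v=[-0.1076]
Step 73: x=[4.1998] v=[-0.0078]
Step 74: x=[4.2044] v=[0.0920]
First v>=0 after going negative at step 74, time=3.7000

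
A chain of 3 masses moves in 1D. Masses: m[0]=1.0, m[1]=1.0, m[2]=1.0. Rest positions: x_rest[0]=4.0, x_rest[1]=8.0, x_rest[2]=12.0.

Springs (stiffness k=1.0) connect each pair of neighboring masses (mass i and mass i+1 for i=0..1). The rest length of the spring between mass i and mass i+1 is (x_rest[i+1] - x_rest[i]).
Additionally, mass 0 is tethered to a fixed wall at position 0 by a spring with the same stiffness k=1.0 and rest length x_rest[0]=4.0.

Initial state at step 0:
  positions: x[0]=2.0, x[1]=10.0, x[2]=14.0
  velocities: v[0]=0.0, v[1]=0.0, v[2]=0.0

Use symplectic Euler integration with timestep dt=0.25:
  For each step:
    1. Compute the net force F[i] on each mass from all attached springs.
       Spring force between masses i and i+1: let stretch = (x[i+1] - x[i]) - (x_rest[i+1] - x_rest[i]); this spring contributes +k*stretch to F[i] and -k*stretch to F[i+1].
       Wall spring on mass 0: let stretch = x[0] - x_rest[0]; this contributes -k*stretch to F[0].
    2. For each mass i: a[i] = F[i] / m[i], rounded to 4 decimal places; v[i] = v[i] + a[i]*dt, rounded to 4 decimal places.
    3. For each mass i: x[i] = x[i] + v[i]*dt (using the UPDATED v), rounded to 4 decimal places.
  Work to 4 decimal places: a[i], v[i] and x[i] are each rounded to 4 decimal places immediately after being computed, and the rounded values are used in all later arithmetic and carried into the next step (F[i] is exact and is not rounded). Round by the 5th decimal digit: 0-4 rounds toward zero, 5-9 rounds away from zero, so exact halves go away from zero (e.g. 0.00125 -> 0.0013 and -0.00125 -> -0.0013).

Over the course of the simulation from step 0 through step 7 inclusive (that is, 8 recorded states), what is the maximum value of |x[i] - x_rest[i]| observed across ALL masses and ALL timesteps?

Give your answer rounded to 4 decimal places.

Step 0: x=[2.0000 10.0000 14.0000] v=[0.0000 0.0000 0.0000]
Step 1: x=[2.3750 9.7500 14.0000] v=[1.5000 -1.0000 0.0000]
Step 2: x=[3.0625 9.3047 13.9844] v=[2.7500 -1.7813 -0.0625]
Step 3: x=[3.9487 8.7617 13.9263] v=[3.5449 -2.1719 -0.2324]
Step 4: x=[4.8890 8.2407 13.7954] v=[3.7610 -2.0840 -0.5236]
Step 5: x=[5.7332 7.8574 13.5673] v=[3.3767 -1.5333 -0.9123]
Step 6: x=[6.3518 7.6982 13.2324] v=[2.4745 -0.6369 -1.3398]
Step 7: x=[6.6576 7.8007 12.8016] v=[1.2232 0.4101 -1.7234]
Max displacement = 2.6576

Answer: 2.6576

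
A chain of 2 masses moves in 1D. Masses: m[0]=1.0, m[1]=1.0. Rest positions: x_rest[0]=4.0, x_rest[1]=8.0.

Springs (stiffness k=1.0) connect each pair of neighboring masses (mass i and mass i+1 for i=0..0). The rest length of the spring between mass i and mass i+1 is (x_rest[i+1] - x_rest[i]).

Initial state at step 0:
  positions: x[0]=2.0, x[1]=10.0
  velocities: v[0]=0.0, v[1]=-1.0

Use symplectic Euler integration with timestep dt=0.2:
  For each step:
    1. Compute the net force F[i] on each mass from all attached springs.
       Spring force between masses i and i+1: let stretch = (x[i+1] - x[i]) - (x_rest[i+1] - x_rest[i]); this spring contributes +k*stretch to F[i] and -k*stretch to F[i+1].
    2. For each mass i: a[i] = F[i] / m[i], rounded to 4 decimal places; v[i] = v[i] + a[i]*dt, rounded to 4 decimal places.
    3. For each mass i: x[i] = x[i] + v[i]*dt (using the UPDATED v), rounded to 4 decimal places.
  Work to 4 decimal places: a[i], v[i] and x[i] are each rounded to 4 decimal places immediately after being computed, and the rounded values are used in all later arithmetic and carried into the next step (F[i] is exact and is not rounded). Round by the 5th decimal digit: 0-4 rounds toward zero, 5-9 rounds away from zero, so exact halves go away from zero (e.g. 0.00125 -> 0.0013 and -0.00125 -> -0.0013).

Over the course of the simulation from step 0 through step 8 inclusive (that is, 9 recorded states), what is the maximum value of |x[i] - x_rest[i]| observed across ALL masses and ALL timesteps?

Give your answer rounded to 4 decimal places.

Step 0: x=[2.0000 10.0000] v=[0.0000 -1.0000]
Step 1: x=[2.1600 9.6400] v=[0.8000 -1.8000]
Step 2: x=[2.4592 9.1408] v=[1.4960 -2.4960]
Step 3: x=[2.8657 8.5343] v=[2.0323 -3.0323]
Step 4: x=[3.3389 7.8611] v=[2.3660 -3.3660]
Step 5: x=[3.8330 7.1670] v=[2.4704 -3.4704]
Step 6: x=[4.3004 6.4996] v=[2.3372 -3.3372]
Step 7: x=[4.6958 5.9042] v=[1.9770 -2.9770]
Step 8: x=[4.9795 5.4205] v=[1.4187 -2.4187]
Max displacement = 2.5795

Answer: 2.5795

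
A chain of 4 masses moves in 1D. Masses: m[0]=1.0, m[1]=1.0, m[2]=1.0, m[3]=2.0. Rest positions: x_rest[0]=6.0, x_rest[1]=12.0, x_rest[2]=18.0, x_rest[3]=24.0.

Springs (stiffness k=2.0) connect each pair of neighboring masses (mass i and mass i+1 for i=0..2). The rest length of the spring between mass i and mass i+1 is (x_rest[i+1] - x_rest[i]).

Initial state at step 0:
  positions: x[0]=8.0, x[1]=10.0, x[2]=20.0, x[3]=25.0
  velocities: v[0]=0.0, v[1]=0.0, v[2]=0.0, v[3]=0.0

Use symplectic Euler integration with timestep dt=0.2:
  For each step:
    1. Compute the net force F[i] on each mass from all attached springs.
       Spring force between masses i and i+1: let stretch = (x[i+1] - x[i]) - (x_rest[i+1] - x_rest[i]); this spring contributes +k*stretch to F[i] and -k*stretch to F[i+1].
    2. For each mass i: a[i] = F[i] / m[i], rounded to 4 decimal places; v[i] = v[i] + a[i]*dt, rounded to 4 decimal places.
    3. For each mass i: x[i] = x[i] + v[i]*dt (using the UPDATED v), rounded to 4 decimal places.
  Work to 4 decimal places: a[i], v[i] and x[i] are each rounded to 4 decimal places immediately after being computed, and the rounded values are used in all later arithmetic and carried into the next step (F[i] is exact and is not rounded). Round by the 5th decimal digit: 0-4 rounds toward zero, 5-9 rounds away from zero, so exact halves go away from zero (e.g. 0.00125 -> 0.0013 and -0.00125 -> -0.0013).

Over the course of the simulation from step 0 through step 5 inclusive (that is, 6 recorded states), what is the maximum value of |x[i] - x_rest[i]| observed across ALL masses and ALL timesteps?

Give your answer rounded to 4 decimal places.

Answer: 3.0600

Derivation:
Step 0: x=[8.0000 10.0000 20.0000 25.0000] v=[0.0000 0.0000 0.0000 0.0000]
Step 1: x=[7.6800 10.6400 19.6000 25.0400] v=[-1.6000 3.2000 -2.0000 0.2000]
Step 2: x=[7.1168 11.7600 18.9184 25.1024] v=[-2.8160 5.6000 -3.4080 0.3120]
Step 3: x=[6.4451 13.0812 18.1588 25.1574] v=[-3.3587 6.6061 -3.7978 0.2752]
Step 4: x=[5.8242 14.2777 17.5529 25.1725] v=[-3.1043 5.9827 -3.0294 0.0755]
Step 5: x=[5.3996 15.0600 17.2946 25.1228] v=[-2.1229 3.9114 -1.2916 -0.2484]
Max displacement = 3.0600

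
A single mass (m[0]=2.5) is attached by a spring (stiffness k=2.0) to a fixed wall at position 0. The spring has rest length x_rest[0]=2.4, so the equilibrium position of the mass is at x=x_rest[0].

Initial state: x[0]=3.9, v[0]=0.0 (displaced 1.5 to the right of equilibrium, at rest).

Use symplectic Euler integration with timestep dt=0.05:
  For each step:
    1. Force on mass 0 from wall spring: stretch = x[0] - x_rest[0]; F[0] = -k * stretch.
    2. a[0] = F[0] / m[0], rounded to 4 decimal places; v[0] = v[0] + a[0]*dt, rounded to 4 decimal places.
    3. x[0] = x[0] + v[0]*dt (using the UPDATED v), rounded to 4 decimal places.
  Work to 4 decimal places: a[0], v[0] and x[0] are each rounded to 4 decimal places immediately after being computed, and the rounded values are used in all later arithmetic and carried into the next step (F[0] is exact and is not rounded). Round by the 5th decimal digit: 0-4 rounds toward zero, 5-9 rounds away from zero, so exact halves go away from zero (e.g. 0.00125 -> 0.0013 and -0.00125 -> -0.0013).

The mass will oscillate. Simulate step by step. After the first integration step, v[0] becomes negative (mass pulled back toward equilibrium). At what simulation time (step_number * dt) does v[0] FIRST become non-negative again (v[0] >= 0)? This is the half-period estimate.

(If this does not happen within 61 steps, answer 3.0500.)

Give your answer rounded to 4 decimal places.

Step 0: x=[3.9000] v=[0.0000]
Step 1: x=[3.8970] v=[-0.0600]
Step 2: x=[3.8910] v=[-0.1199]
Step 3: x=[3.8820] v=[-0.1795]
Step 4: x=[3.8701] v=[-0.2388]
Step 5: x=[3.8552] v=[-0.2976]
Step 6: x=[3.8374] v=[-0.3558]
Step 7: x=[3.8167] v=[-0.4133]
Step 8: x=[3.7932] v=[-0.4700]
Step 9: x=[3.7669] v=[-0.5257]
Step 10: x=[3.7379] v=[-0.5804]
Step 11: x=[3.7062] v=[-0.6339]
Step 12: x=[3.6719] v=[-0.6862]
Step 13: x=[3.6350] v=[-0.7371]
Step 14: x=[3.5957] v=[-0.7865]
Step 15: x=[3.5540] v=[-0.8343]
Step 16: x=[3.5100] v=[-0.8805]
Step 17: x=[3.4638] v=[-0.9249]
Step 18: x=[3.4154] v=[-0.9675]
Step 19: x=[3.3650] v=[-1.0081]
Step 20: x=[3.3127] v=[-1.0467]
Step 21: x=[3.2585] v=[-1.0832]
Step 22: x=[3.2026] v=[-1.1175]
Step 23: x=[3.1451] v=[-1.1496]
Step 24: x=[3.0861] v=[-1.1794]
Step 25: x=[3.0258] v=[-1.2068]
Step 26: x=[2.9642] v=[-1.2318]
Step 27: x=[2.9015] v=[-1.2544]
Step 28: x=[2.8378] v=[-1.2745]
Step 29: x=[2.7732] v=[-1.2920]
Step 30: x=[2.7079] v=[-1.3069]
Step 31: x=[2.6419] v=[-1.3192]
Step 32: x=[2.5755] v=[-1.3289]
Step 33: x=[2.5087] v=[-1.3359]
Step 34: x=[2.4417] v=[-1.3403]
Step 35: x=[2.3746] v=[-1.3420]
Step 36: x=[2.3076] v=[-1.3410]
Step 37: x=[2.2407] v=[-1.3373]
Step 38: x=[2.1742] v=[-1.3309]
Step 39: x=[2.1081] v=[-1.3219]
Step 40: x=[2.0426] v=[-1.3102]
Step 41: x=[1.9778] v=[-1.2959]
Step 42: x=[1.9139] v=[-1.2790]
Step 43: x=[1.8509] v=[-1.2596]
Step 44: x=[1.7890] v=[-1.2376]
Step 45: x=[1.7283] v=[-1.2132]
Step 46: x=[1.6690] v=[-1.1863]
Step 47: x=[1.6111] v=[-1.1571]
Step 48: x=[1.5548] v=[-1.1255]
Step 49: x=[1.5002] v=[-1.0917]
Step 50: x=[1.4474] v=[-1.0557]
Step 51: x=[1.3965] v=[-1.0176]
Step 52: x=[1.3476] v=[-0.9775]
Step 53: x=[1.3008] v=[-0.9354]
Step 54: x=[1.2562] v=[-0.8914]
Step 55: x=[1.2139] v=[-0.8457]
Step 56: x=[1.1740] v=[-0.7983]
Step 57: x=[1.1365] v=[-0.7493]
Step 58: x=[1.1016] v=[-0.6988]
Step 59: x=[1.0693] v=[-0.6469]
Step 60: x=[1.0396] v=[-0.5937]
Step 61: x=[1.0126] v=[-0.5393]
v[0] did not become non-negative within 61 steps; using fallback time=3.0500

Answer: 3.0500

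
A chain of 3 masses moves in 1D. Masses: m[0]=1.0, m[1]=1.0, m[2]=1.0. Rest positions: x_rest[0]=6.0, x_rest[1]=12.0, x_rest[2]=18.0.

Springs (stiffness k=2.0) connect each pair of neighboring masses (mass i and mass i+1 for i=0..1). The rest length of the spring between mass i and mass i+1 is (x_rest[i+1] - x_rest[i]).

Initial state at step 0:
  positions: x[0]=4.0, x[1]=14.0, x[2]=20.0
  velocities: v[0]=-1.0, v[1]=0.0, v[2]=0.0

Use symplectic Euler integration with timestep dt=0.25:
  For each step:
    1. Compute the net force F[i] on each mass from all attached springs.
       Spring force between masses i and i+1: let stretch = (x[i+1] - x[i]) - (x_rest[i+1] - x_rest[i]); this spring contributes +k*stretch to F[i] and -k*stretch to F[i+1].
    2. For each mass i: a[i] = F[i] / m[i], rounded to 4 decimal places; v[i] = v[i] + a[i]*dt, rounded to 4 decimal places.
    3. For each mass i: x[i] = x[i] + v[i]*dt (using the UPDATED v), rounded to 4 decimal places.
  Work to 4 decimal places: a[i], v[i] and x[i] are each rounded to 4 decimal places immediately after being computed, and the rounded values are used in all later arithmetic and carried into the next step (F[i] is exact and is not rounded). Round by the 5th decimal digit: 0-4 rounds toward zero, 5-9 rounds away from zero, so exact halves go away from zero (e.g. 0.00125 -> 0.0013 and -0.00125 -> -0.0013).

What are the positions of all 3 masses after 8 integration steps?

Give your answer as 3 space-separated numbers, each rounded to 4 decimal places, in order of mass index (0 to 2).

Step 0: x=[4.0000 14.0000 20.0000] v=[-1.0000 0.0000 0.0000]
Step 1: x=[4.2500 13.5000 20.0000] v=[1.0000 -2.0000 0.0000]
Step 2: x=[4.9063 12.6563 19.9375] v=[2.6250 -3.3750 -0.2500]
Step 3: x=[5.7813 11.7540 19.7149] v=[3.5000 -3.6094 -0.8906]
Step 4: x=[6.6529 11.1002 19.2471] v=[3.4864 -2.6153 -1.8711]
Step 5: x=[7.3304 10.9088 18.5110] v=[2.7101 -0.7655 -2.9446]
Step 6: x=[7.7052 11.2204 17.5746] v=[1.4993 1.2464 -3.7457]
Step 7: x=[7.7694 11.8869 16.5939] v=[0.2569 2.6659 -3.9228]
Step 8: x=[7.5983 12.6271 15.7748] v=[-0.6844 2.9607 -3.2763]

Answer: 7.5983 12.6271 15.7748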